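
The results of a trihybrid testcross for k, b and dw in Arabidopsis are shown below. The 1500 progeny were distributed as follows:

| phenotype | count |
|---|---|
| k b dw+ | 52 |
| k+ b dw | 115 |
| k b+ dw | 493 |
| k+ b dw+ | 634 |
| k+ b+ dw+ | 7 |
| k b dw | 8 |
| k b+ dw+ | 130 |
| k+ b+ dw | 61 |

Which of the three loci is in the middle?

The two most frequent reciprocal classes, k b+ dw and k+ b dw+, are the parental types, so the F1 was k b+ dw / k+ b dw+.
The two rarest classes, k b dw and k+ b+ dw+, are the double crossovers. Comparing them with the parentals, only the b allele has switched, so b is the middle locus and the order is k – b – dw.

b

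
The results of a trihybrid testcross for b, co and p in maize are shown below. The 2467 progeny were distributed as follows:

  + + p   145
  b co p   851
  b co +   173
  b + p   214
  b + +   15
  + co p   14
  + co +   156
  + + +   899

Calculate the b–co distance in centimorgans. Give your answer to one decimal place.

16.2 centimorgans

The two most frequent reciprocal classes, + + + and b co p, are the parental types, so the F1 was + + + / b co p.
The two rarest classes, b + + and + co p, are the double crossovers. Comparing them with the parentals, only the b allele has switched, so b is the middle locus and the order is p – b – co.
Crossovers in the b–co interval produce the single-crossover classes + co + and b + p (156 + 214 = 370) plus the double crossovers (29).
RF(b–co) = (370 + 29) / 2467 = 399/2467 = 0.1617 → 16.2 centimorgans.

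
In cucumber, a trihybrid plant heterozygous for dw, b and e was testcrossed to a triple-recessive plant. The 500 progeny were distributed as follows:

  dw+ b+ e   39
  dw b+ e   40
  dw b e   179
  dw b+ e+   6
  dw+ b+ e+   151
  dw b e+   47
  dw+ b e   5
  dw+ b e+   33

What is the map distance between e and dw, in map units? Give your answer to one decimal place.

The two most frequent reciprocal classes, dw b e and dw+ b+ e+, are the parental types, so the F1 was dw b e / dw+ b+ e+.
The two rarest classes, dw+ b e and dw b+ e+, are the double crossovers. Comparing them with the parentals, only the dw allele has switched, so dw is the middle locus and the order is b – dw – e.
Crossovers in the dw–e interval produce the single-crossover classes dw b e+ and dw+ b+ e (47 + 39 = 86) plus the double crossovers (11).
RF(dw–e) = (86 + 11) / 500 = 97/500 = 0.1940 → 19.4 map units.

19.4 map units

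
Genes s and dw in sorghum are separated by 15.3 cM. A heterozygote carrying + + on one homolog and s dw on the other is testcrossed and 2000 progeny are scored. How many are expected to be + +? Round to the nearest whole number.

847

A map distance of 15.3 cM corresponds to a recombination frequency of 0.153.
The F1 is + + / s dw, so + + is a parental gamete class with expected frequency (1 − r)/2 = 0.847/2 = 0.4235.
Expected number = 0.4235 × 2000 = 847.00 ≈ 847.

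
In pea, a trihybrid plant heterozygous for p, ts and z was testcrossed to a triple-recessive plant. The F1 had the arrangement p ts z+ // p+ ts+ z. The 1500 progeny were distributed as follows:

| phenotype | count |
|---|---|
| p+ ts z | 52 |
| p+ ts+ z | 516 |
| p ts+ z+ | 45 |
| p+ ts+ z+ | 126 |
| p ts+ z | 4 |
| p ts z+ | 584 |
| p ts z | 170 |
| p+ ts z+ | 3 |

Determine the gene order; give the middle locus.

The two rarest classes, p+ ts z+ and p ts+ z, are the double crossovers. Comparing them with the parentals, only the p allele has switched, so p is the middle locus and the order is z – p – ts.

p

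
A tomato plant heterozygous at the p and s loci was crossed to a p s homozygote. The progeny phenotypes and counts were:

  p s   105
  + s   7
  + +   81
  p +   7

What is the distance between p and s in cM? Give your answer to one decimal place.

7.0 cM

The two most frequent classes, + + (81) and p s (105), are the parental types, so the F1 was + + / p s.
The recombinant classes are + s and p +: 7 + 7 = 14.
Recombination frequency = 14/200 = 0.0700 ≈ 7.0%, i.e. 7.0 cM.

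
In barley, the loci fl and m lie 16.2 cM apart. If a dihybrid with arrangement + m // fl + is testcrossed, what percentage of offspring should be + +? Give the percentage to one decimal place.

A map distance of 16.2 cM corresponds to a recombination frequency of 0.162.
The F1 is + m / fl +, so + + is a recombinant gamete class with expected frequency r/2 = 0.162/2 = 0.0810.
That is 0.0810 = 8.1% of the progeny.

8.1%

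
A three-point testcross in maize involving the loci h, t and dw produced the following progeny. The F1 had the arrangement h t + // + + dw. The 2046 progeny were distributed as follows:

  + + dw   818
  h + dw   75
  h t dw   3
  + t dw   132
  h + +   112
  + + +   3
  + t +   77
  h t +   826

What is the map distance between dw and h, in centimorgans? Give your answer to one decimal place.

The two rarest classes, h t dw and + + +, are the double crossovers. Comparing them with the parentals, only the dw allele has switched, so dw is the middle locus and the order is h – dw – t.
Crossovers in the h–dw interval produce the single-crossover classes + t + and h + dw (77 + 75 = 152) plus the double crossovers (6).
RF(h–dw) = (152 + 6) / 2046 = 158/2046 = 0.0772 → 7.7 centimorgans.

7.7 centimorgans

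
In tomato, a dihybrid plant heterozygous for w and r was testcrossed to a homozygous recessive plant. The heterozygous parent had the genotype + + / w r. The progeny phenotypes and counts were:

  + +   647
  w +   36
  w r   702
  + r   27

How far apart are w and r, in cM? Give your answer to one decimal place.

4.5 cM

The recombinant classes are + r and w +: 27 + 36 = 63.
Recombination frequency = 63/1412 = 0.0446 ≈ 4.5%, i.e. 4.5 cM.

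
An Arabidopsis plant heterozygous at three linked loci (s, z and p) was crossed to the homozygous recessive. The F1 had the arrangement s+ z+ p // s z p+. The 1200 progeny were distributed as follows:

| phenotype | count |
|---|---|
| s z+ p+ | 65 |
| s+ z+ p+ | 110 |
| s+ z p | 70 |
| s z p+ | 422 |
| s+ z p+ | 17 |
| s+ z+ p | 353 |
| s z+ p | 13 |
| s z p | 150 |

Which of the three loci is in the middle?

The two rarest classes, s z+ p and s+ z p+, are the double crossovers. Comparing them with the parentals, only the s allele has switched, so s is the middle locus and the order is z – s – p.

s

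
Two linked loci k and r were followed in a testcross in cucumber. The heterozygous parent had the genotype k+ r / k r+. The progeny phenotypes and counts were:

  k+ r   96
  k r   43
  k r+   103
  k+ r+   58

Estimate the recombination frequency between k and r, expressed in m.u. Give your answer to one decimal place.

33.7 m.u.

The recombinant classes are k+ r+ and k r: 58 + 43 = 101.
Recombination frequency = 101/300 = 0.3367 ≈ 33.7%, i.e. 33.7 m.u.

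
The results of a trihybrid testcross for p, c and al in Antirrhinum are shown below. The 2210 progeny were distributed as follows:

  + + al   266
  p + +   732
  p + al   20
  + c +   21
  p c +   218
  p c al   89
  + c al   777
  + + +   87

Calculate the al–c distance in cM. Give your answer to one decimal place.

23.8 cM

The two most frequent reciprocal classes, + c al and p + +, are the parental types, so the F1 was + c al / p + +.
The two rarest classes, + c + and p + al, are the double crossovers. Comparing them with the parentals, only the al allele has switched, so al is the middle locus and the order is c – al – p.
Crossovers in the c–al interval produce the single-crossover classes + + al and p c + (266 + 218 = 484) plus the double crossovers (41).
RF(c–al) = (484 + 41) / 2210 = 525/2210 = 0.2376 → 23.8 cM.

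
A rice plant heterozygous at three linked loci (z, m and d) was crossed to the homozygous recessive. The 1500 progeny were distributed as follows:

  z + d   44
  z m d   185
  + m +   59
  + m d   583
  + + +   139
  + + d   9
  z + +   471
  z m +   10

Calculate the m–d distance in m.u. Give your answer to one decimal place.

The two most frequent reciprocal classes, + m d and z + +, are the parental types, so the F1 was + m d / z + +.
The two rarest classes, + + d and z m +, are the double crossovers. Comparing them with the parentals, only the m allele has switched, so m is the middle locus and the order is z – m – d.
Crossovers in the m–d interval produce the single-crossover classes + m + and z + d (59 + 44 = 103) plus the double crossovers (19).
RF(m–d) = (103 + 19) / 1500 = 122/1500 = 0.0813 → 8.1 m.u.

8.1 m.u.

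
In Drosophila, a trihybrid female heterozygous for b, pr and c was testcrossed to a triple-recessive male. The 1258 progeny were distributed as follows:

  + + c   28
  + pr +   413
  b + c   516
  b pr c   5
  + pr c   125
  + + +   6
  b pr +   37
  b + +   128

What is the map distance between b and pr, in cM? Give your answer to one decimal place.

6.0 cM

The two most frequent reciprocal classes, b + c and + pr +, are the parental types, so the F1 was b + c / + pr +.
The two rarest classes, b pr c and + + +, are the double crossovers. Comparing them with the parentals, only the pr allele has switched, so pr is the middle locus and the order is b – pr – c.
Crossovers in the b–pr interval produce the single-crossover classes + + c and b pr + (28 + 37 = 65) plus the double crossovers (11).
RF(b–pr) = (65 + 11) / 1258 = 76/1258 = 0.0604 → 6.0 cM.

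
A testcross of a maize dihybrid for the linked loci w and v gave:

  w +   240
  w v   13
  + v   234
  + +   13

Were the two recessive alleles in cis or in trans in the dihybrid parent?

trans

The two most frequent classes are + v (234) and w + (240); these are the parental (non-recombinant) types.
So the F1 carried + v on one chromosome and w + on the other — the recessive alleles are on opposite chromosomes (trans / repulsion).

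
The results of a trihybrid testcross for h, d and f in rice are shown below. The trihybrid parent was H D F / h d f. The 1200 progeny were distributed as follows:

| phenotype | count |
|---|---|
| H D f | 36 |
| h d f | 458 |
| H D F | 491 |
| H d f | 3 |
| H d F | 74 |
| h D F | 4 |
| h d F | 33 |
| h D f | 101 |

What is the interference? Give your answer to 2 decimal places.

The two rarest classes, h D F and H d f, are the double crossovers. Comparing them with the parentals, only the h allele has switched, so h is the middle locus and the order is f – h – d.
f–h: (69 + 7)/1200 = 0.0633; h–d: (175 + 7)/1200 = 0.1517.
Expected DCO frequency = 0.0633 × 0.1517 ≈ 0.00960; observed = 7/1200 ≈ 0.00583.
Coefficient of coincidence = 0.00583/0.00960 ≈ 0.61; interference = 1 − 0.61 = 0.39.

0.39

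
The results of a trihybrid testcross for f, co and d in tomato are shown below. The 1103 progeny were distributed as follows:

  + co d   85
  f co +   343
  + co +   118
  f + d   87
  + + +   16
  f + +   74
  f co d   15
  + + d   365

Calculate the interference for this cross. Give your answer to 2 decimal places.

The two most frequent reciprocal classes, + + d and f co +, are the parental types, so the F1 was + + d / f co +.
The two rarest classes, + + + and f co d, are the double crossovers. Comparing them with the parentals, only the d allele has switched, so d is the middle locus and the order is f – d – co.
f–d: (205 + 31)/1103 = 0.2140; d–co: (159 + 31)/1103 = 0.1723.
Expected DCO frequency = 0.2140 × 0.1723 ≈ 0.03687; observed = 31/1103 ≈ 0.02811.
Coefficient of coincidence = 0.02811/0.03687 ≈ 0.76; interference = 1 − 0.76 = 0.24.

0.24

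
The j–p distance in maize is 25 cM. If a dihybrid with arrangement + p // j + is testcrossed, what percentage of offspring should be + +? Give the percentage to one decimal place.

12.5%

A map distance of 25 cM corresponds to a recombination frequency of 0.250.
The F1 is + p / j +, so + + is a recombinant gamete class with expected frequency r/2 = 0.250/2 = 0.1250.
That is 0.1250 = 12.5% of the progeny.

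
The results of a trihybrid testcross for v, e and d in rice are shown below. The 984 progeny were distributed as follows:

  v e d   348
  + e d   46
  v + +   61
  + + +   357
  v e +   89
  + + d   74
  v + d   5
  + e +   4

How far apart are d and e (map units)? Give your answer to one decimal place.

The two most frequent reciprocal classes, v e d and + + +, are the parental types, so the F1 was v e d / + + +.
The two rarest classes, v + d and + e +, are the double crossovers. Comparing them with the parentals, only the e allele has switched, so e is the middle locus and the order is d – e – v.
Crossovers in the d–e interval produce the single-crossover classes v e + and + + d (89 + 74 = 163) plus the double crossovers (9).
RF(d–e) = (163 + 9) / 984 = 172/984 = 0.1748 → 17.5 map units.

17.5 map units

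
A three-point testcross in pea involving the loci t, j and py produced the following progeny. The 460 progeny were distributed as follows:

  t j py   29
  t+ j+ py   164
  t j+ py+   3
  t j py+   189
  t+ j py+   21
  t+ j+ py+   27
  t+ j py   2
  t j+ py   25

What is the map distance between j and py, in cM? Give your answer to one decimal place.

13.3 cM

The two most frequent reciprocal classes, t+ j+ py and t j py+, are the parental types, so the F1 was t+ j+ py / t j py+.
The two rarest classes, t+ j py and t j+ py+, are the double crossovers. Comparing them with the parentals, only the j allele has switched, so j is the middle locus and the order is t – j – py.
Crossovers in the j–py interval produce the single-crossover classes t+ j+ py+ and t j py (27 + 29 = 56) plus the double crossovers (5).
RF(j–py) = (56 + 5) / 460 = 61/460 = 0.1326 → 13.3 cM.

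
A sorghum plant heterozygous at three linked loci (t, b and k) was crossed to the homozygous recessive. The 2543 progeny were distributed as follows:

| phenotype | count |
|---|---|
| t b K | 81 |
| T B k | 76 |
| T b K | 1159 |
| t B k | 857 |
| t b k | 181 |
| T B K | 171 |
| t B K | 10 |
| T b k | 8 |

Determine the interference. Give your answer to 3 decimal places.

The two most frequent reciprocal classes, t B k and T b K, are the parental types, so the F1 was t B k / T b K.
The two rarest classes, t B K and T b k, are the double crossovers. Comparing them with the parentals, only the k allele has switched, so k is the middle locus and the order is t – k – b.
t–k: (157 + 18)/2543 = 0.0688; k–b: (352 + 18)/2543 = 0.1455.
Expected DCO frequency = 0.0688 × 0.1455 ≈ 0.01001; observed = 18/2543 ≈ 0.00708.
Coefficient of coincidence = 0.00708/0.01001 ≈ 0.707; interference = 1 − 0.707 = 0.293.

0.293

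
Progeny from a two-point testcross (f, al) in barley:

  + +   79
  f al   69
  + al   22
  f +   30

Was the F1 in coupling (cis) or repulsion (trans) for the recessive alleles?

cis

The two most frequent classes are + + (79) and f al (69); these are the parental (non-recombinant) types.
So the F1 carried + + on one chromosome and f al on the other — the recessive alleles are on the same chromosome (cis / coupling).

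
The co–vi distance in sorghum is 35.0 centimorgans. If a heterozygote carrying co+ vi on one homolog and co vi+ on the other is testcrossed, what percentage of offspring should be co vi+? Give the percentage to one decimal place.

32.5%

A map distance of 35.0 centimorgans corresponds to a recombination frequency of 0.350.
The F1 is co+ vi / co vi+, so co vi+ is a parental gamete class with expected frequency (1 − r)/2 = 0.650/2 = 0.3250.
That is 0.3250 = 32.5% of the progeny.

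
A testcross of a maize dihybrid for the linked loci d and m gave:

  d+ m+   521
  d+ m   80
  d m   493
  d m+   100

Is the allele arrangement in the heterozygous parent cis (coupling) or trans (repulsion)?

The two most frequent classes are d+ m+ (521) and d m (493); these are the parental (non-recombinant) types.
So the F1 carried d+ m+ on one chromosome and d m on the other — the recessive alleles are on the same chromosome (cis / coupling).

cis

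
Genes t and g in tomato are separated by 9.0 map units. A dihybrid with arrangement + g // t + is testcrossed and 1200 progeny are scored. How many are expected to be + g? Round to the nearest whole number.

A map distance of 9.0 map units corresponds to a recombination frequency of 0.090.
The F1 is + g / t +, so + g is a parental gamete class with expected frequency (1 − r)/2 = 0.910/2 = 0.4550.
Expected number = 0.4550 × 1200 = 546.00 ≈ 546.

546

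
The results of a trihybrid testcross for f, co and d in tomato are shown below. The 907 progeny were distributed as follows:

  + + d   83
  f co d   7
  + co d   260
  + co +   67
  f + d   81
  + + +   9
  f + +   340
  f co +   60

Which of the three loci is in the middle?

The two most frequent reciprocal classes, + co d and f + +, are the parental types, so the F1 was + co d / f + +.
The two rarest classes, f co d and + + +, are the double crossovers. Comparing them with the parentals, only the f allele has switched, so f is the middle locus and the order is d – f – co.

f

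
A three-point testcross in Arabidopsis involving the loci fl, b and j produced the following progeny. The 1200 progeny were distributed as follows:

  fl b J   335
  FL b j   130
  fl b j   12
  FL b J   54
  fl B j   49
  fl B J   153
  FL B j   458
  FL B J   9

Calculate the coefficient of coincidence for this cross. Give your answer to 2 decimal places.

0.67

The two most frequent reciprocal classes, fl b J and FL B j, are the parental types, so the F1 was fl b J / FL B j.
The two rarest classes, fl b j and FL B J, are the double crossovers. Comparing them with the parentals, only the j allele has switched, so j is the middle locus and the order is fl – j – b.
fl–j: (103 + 21)/1200 = 0.1033; j–b: (283 + 21)/1200 = 0.2533.
Expected DCO frequency = 0.1033 × 0.2533 ≈ 0.02617; observed = 21/1200 ≈ 0.01750.
Coefficient of coincidence = 0.01750/0.02617 ≈ 0.67.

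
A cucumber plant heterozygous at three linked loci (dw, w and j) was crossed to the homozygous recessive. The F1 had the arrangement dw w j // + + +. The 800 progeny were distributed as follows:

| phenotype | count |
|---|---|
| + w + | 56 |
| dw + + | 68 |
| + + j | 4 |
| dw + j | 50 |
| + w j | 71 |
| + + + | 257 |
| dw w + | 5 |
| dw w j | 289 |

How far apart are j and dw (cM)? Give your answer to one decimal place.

18.5 cM

The two rarest classes, dw w + and + + j, are the double crossovers. Comparing them with the parentals, only the j allele has switched, so j is the middle locus and the order is dw – j – w.
Crossovers in the dw–j interval produce the single-crossover classes + w j and dw + + (71 + 68 = 139) plus the double crossovers (9).
RF(dw–j) = (139 + 9) / 800 = 148/800 = 0.1850 → 18.5 cM.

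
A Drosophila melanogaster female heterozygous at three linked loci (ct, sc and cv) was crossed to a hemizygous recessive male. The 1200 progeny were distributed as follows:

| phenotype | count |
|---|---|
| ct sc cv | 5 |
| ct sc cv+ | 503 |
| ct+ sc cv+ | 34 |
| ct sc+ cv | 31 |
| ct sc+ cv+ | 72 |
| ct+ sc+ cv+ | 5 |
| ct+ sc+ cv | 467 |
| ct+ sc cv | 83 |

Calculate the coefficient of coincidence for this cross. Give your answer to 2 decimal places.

The two most frequent reciprocal classes, ct sc cv+ and ct+ sc+ cv, are the parental types, so the F1 was ct sc cv+ / ct+ sc+ cv.
The two rarest classes, ct sc cv and ct+ sc+ cv+, are the double crossovers. Comparing them with the parentals, only the cv allele has switched, so cv is the middle locus and the order is sc – cv – ct.
sc–cv: (155 + 10)/1200 = 0.1375; cv–ct: (65 + 10)/1200 = 0.0625.
Expected DCO frequency = 0.1375 × 0.0625 ≈ 0.00859; observed = 10/1200 ≈ 0.00833.
Coefficient of coincidence = 0.00833/0.00859 ≈ 0.97.

0.97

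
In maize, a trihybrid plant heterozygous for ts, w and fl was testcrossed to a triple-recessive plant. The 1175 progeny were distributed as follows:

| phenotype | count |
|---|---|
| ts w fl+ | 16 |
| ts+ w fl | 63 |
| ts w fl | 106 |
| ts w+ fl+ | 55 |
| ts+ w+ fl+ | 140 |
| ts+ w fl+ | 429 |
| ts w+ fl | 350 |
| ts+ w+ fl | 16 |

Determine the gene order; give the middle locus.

ts

The two most frequent reciprocal classes, ts+ w fl+ and ts w+ fl, are the parental types, so the F1 was ts+ w fl+ / ts w+ fl.
The two rarest classes, ts w fl+ and ts+ w+ fl, are the double crossovers. Comparing them with the parentals, only the ts allele has switched, so ts is the middle locus and the order is w – ts – fl.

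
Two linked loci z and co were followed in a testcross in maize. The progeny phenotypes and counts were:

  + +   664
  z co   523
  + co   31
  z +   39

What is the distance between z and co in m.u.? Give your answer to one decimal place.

The two most frequent classes, + + (664) and z co (523), are the parental types, so the F1 was + + / z co.
The recombinant classes are + co and z +: 31 + 39 = 70.
Recombination frequency = 70/1257 = 0.0557 ≈ 5.6%, i.e. 5.6 m.u.

5.6 m.u.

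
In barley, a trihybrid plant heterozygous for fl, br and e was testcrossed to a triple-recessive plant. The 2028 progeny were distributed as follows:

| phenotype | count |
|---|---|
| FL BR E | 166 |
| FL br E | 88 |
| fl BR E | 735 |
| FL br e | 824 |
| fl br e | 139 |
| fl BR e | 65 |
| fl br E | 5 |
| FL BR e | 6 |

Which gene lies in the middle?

br

The two most frequent reciprocal classes, FL br e and fl BR E, are the parental types, so the F1 was FL br e / fl BR E.
The two rarest classes, FL BR e and fl br E, are the double crossovers. Comparing them with the parentals, only the br allele has switched, so br is the middle locus and the order is fl – br – e.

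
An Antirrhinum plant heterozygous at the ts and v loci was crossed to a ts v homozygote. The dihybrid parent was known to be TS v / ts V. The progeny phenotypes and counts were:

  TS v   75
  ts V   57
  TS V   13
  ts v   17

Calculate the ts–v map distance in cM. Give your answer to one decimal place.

The recombinant classes are TS V and ts v: 13 + 17 = 30.
Recombination frequency = 30/162 = 0.1852 ≈ 18.5%, i.e. 18.5 cM.

18.5 cM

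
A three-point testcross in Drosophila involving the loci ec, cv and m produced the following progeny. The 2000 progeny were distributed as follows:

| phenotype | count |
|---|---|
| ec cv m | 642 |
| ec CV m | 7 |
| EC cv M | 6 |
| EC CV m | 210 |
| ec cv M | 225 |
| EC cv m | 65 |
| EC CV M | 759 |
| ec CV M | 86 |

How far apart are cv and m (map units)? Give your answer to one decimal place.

The two most frequent reciprocal classes, EC CV M and ec cv m, are the parental types, so the F1 was EC CV M / ec cv m.
The two rarest classes, EC cv M and ec CV m, are the double crossovers. Comparing them with the parentals, only the cv allele has switched, so cv is the middle locus and the order is m – cv – ec.
Crossovers in the m–cv interval produce the single-crossover classes EC CV m and ec cv M (210 + 225 = 435) plus the double crossovers (13).
RF(m–cv) = (435 + 13) / 2000 = 448/2000 = 0.2240 → 22.4 map units.

22.4 map units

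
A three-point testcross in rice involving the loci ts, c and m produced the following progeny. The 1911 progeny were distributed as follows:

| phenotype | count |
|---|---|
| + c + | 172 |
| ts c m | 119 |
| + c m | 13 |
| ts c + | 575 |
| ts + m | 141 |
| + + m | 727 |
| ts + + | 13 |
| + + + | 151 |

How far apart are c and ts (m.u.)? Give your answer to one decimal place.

17.7 m.u.

The two most frequent reciprocal classes, + + m and ts c +, are the parental types, so the F1 was + + m / ts c +.
The two rarest classes, + c m and ts + +, are the double crossovers. Comparing them with the parentals, only the c allele has switched, so c is the middle locus and the order is ts – c – m.
Crossovers in the ts–c interval produce the single-crossover classes ts + m and + c + (141 + 172 = 313) plus the double crossovers (26).
RF(ts–c) = (313 + 26) / 1911 = 339/1911 = 0.1774 → 17.7 m.u.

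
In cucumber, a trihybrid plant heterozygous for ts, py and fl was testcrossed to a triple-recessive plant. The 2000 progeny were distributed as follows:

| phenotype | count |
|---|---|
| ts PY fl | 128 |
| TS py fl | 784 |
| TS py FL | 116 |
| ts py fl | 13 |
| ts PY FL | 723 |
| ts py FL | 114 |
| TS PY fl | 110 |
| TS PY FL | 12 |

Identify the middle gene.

The two most frequent reciprocal classes, TS py fl and ts PY FL, are the parental types, so the F1 was TS py fl / ts PY FL.
The two rarest classes, ts py fl and TS PY FL, are the double crossovers. Comparing them with the parentals, only the ts allele has switched, so ts is the middle locus and the order is py – ts – fl.

ts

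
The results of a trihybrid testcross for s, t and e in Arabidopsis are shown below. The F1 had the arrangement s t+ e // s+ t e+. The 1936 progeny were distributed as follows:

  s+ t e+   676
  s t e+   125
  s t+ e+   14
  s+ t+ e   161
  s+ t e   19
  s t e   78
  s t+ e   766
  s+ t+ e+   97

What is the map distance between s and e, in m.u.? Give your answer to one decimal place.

The two rarest classes, s t+ e+ and s+ t e, are the double crossovers. Comparing them with the parentals, only the e allele has switched, so e is the middle locus and the order is t – e – s.
Crossovers in the e–s interval produce the single-crossover classes s+ t+ e and s t e+ (161 + 125 = 286) plus the double crossovers (33).
RF(e–s) = (286 + 33) / 1936 = 319/1936 = 0.1648 → 16.5 m.u.

16.5 m.u.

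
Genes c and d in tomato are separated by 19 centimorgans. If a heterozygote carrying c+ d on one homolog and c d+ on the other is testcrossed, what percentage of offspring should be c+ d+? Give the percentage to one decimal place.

A map distance of 19 centimorgans corresponds to a recombination frequency of 0.190.
The F1 is c+ d / c d+, so c+ d+ is a recombinant gamete class with expected frequency r/2 = 0.190/2 = 0.0950.
That is 0.0950 = 9.5% of the progeny.

9.5%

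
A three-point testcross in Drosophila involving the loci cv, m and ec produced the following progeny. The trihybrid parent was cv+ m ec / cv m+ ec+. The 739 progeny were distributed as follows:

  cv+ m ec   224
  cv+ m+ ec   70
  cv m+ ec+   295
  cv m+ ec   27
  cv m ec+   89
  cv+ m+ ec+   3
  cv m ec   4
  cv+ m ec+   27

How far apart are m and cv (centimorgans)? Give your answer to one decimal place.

The two rarest classes, cv m ec and cv+ m+ ec+, are the double crossovers. Comparing them with the parentals, only the cv allele has switched, so cv is the middle locus and the order is ec – cv – m.
Crossovers in the cv–m interval produce the single-crossover classes cv+ m+ ec and cv m ec+ (70 + 89 = 159) plus the double crossovers (7).
RF(cv–m) = (159 + 7) / 739 = 166/739 = 0.2246 → 22.5 centimorgans.

22.5 centimorgans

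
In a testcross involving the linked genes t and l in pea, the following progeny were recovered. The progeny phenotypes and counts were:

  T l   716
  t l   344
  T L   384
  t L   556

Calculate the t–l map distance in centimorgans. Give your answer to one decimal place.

The two most frequent classes, T l (716) and t L (556), are the parental types, so the F1 was T l / t L.
The recombinant classes are T L and t l: 384 + 344 = 728.
Recombination frequency = 728/2000 = 0.3640 ≈ 36.4%, i.e. 36.4 centimorgans.

36.4 centimorgans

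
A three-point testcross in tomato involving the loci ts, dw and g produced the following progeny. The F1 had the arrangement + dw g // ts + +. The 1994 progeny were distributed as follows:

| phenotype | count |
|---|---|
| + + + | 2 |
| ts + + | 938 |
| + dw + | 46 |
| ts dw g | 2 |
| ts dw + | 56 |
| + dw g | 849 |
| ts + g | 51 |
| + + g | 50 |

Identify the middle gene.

ts

The two rarest classes, ts dw g and + + +, are the double crossovers. Comparing them with the parentals, only the ts allele has switched, so ts is the middle locus and the order is g – ts – dw.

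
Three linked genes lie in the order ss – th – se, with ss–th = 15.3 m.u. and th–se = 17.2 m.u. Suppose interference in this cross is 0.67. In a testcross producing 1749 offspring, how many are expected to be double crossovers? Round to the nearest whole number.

15

Map distances give recombination frequencies of 0.153 and 0.172 for the two intervals.
With interference 0.67 (so coincidence = 0.33), expected double-crossover frequency = 0.153 × 0.172 × 0.33 = 0.00868.
Expected number = 0.00868 × 1749 = 15.19 ≈ 15.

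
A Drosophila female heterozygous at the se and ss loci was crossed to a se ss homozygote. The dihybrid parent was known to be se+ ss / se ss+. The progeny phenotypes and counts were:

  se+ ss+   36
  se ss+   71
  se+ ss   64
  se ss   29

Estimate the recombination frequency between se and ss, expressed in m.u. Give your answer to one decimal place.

The recombinant classes are se+ ss+ and se ss: 36 + 29 = 65.
Recombination frequency = 65/200 = 0.3250 ≈ 32.5%, i.e. 32.5 m.u.

32.5 m.u.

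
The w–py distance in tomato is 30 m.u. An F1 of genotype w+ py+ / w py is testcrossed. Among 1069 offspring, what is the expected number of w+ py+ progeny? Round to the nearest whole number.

374

A map distance of 30 m.u. corresponds to a recombination frequency of 0.300.
The F1 is w+ py+ / w py, so w+ py+ is a parental gamete class with expected frequency (1 − r)/2 = 0.700/2 = 0.3500.
Expected number = 0.3500 × 1069 = 374.15 ≈ 374.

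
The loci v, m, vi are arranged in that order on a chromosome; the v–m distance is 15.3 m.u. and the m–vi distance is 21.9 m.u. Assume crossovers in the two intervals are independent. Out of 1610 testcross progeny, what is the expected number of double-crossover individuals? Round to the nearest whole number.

54

Map distances give recombination frequencies of 0.153 and 0.219 for the two intervals.
With no interference, expected double-crossover frequency = 0.153 × 0.219 = 0.03351.
Expected number = 0.03351 × 1610 = 53.95 ≈ 54.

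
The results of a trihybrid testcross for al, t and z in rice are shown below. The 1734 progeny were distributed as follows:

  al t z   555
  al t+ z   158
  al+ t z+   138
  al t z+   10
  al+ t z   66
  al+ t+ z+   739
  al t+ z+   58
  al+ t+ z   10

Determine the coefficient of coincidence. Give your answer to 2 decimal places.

0.76

The two most frequent reciprocal classes, al t z and al+ t+ z+, are the parental types, so the F1 was al t z / al+ t+ z+.
The two rarest classes, al t z+ and al+ t+ z, are the double crossovers. Comparing them with the parentals, only the z allele has switched, so z is the middle locus and the order is al – z – t.
al–z: (124 + 20)/1734 = 0.0830; z–t: (296 + 20)/1734 = 0.1822.
Expected DCO frequency = 0.0830 × 0.1822 ≈ 0.01512; observed = 20/1734 ≈ 0.01153.
Coefficient of coincidence = 0.01153/0.01512 ≈ 0.76.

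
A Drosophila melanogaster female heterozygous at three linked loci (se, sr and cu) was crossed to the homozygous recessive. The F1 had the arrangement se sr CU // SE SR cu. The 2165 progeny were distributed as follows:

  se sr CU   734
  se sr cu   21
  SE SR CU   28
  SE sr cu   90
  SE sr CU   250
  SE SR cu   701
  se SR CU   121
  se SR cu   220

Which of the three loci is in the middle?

The two rarest classes, se sr cu and SE SR CU, are the double crossovers. Comparing them with the parentals, only the cu allele has switched, so cu is the middle locus and the order is se – cu – sr.

cu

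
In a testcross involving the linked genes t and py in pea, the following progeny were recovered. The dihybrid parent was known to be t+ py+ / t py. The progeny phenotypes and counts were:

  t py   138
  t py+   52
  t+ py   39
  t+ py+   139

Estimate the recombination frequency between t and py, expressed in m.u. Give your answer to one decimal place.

The recombinant classes are t+ py and t py+: 39 + 52 = 91.
Recombination frequency = 91/368 = 0.2473 ≈ 24.7%, i.e. 24.7 m.u.

24.7 m.u.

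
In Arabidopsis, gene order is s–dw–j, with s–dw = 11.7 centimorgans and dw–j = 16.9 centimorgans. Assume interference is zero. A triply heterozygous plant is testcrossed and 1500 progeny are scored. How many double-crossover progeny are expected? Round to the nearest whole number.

Map distances give recombination frequencies of 0.117 and 0.169 for the two intervals.
With no interference, expected double-crossover frequency = 0.117 × 0.169 = 0.01977.
Expected number = 0.01977 × 1500 = 29.66 ≈ 30.

30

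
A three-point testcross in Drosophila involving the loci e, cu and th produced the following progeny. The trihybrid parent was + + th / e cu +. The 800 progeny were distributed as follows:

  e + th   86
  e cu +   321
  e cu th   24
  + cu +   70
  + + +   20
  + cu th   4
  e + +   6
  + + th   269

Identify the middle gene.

cu

The two rarest classes, + cu th and e + +, are the double crossovers. Comparing them with the parentals, only the cu allele has switched, so cu is the middle locus and the order is th – cu – e.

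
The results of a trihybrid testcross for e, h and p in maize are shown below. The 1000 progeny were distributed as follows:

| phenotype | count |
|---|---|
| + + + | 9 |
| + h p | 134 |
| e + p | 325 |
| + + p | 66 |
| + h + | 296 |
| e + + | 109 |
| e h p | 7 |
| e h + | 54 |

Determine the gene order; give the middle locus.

h

The two most frequent reciprocal classes, + h + and e + p, are the parental types, so the F1 was + h + / e + p.
The two rarest classes, + + + and e h p, are the double crossovers. Comparing them with the parentals, only the h allele has switched, so h is the middle locus and the order is p – h – e.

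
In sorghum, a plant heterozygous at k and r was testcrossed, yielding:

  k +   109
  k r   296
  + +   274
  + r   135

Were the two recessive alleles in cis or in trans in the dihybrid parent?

cis

The two most frequent classes are + + (274) and k r (296); these are the parental (non-recombinant) types.
So the F1 carried + + on one chromosome and k r on the other — the recessive alleles are on the same chromosome (cis / coupling).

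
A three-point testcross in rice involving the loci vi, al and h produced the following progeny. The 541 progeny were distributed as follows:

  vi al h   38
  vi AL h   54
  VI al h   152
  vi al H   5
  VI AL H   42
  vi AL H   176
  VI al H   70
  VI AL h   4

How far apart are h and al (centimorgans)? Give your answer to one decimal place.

The two most frequent reciprocal classes, vi AL H and VI al h, are the parental types, so the F1 was vi AL H / VI al h.
The two rarest classes, vi al H and VI AL h, are the double crossovers. Comparing them with the parentals, only the al allele has switched, so al is the middle locus and the order is vi – al – h.
Crossovers in the al–h interval produce the single-crossover classes vi AL h and VI al H (54 + 70 = 124) plus the double crossovers (9).
RF(al–h) = (124 + 9) / 541 = 133/541 = 0.2458 → 24.6 centimorgans.

24.6 centimorgans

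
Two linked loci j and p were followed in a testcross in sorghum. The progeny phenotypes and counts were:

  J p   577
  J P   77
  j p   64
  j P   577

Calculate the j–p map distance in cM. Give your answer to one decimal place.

10.9 cM

The two most frequent classes, J p (577) and j P (577), are the parental types, so the F1 was J p / j P.
The recombinant classes are J P and j p: 77 + 64 = 141.
Recombination frequency = 141/1295 = 0.1089 ≈ 10.9%, i.e. 10.9 cM.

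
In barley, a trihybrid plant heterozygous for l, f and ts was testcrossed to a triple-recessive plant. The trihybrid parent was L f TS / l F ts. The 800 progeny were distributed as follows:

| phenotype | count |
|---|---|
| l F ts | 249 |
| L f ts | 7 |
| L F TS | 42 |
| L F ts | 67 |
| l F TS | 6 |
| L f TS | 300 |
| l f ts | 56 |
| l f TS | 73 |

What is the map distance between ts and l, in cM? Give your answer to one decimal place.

The two rarest classes, L f ts and l F TS, are the double crossovers. Comparing them with the parentals, only the ts allele has switched, so ts is the middle locus and the order is l – ts – f.
Crossovers in the l–ts interval produce the single-crossover classes l f TS and L F ts (73 + 67 = 140) plus the double crossovers (13).
RF(l–ts) = (140 + 13) / 800 = 153/800 = 0.1913 → 19.1 cM.

19.1 cM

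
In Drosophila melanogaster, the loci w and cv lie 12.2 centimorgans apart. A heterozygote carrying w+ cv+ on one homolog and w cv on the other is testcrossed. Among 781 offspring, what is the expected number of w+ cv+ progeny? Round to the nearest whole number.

A map distance of 12.2 centimorgans corresponds to a recombination frequency of 0.122.
The F1 is w+ cv+ / w cv, so w+ cv+ is a parental gamete class with expected frequency (1 − r)/2 = 0.878/2 = 0.4390.
Expected number = 0.4390 × 781 = 342.86 ≈ 343.

343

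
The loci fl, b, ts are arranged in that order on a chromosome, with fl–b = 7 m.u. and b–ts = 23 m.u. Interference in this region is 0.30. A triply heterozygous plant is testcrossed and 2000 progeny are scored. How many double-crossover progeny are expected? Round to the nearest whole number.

23

Map distances give recombination frequencies of 0.070 and 0.230 for the two intervals.
With interference 0.30 (so coincidence = 0.70), expected double-crossover frequency = 0.070 × 0.230 × 0.70 = 0.01127.
Expected number = 0.01127 × 2000 = 22.54 ≈ 23.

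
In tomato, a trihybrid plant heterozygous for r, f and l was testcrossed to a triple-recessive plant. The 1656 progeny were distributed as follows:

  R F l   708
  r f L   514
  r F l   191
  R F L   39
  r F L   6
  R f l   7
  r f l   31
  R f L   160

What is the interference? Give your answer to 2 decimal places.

0.29

The two most frequent reciprocal classes, R F l and r f L, are the parental types, so the F1 was R F l / r f L.
The two rarest classes, R f l and r F L, are the double crossovers. Comparing them with the parentals, only the f allele has switched, so f is the middle locus and the order is l – f – r.
l–f: (70 + 13)/1656 = 0.0501; f–r: (351 + 13)/1656 = 0.2198.
Expected DCO frequency = 0.0501 × 0.2198 ≈ 0.01101; observed = 13/1656 ≈ 0.00785.
Coefficient of coincidence = 0.00785/0.01101 ≈ 0.71; interference = 1 − 0.71 = 0.29.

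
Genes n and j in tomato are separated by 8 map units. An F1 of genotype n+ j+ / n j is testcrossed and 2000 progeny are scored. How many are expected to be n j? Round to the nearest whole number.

920

A map distance of 8 map units corresponds to a recombination frequency of 0.080.
The F1 is n+ j+ / n j, so n j is a parental gamete class with expected frequency (1 − r)/2 = 0.920/2 = 0.4600.
Expected number = 0.4600 × 2000 = 920.00 ≈ 920.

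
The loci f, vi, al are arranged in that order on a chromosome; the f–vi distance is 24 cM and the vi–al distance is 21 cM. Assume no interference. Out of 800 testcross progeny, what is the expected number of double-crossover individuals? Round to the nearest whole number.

Map distances give recombination frequencies of 0.240 and 0.210 for the two intervals.
With no interference, expected double-crossover frequency = 0.240 × 0.210 = 0.05040.
Expected number = 0.05040 × 800 = 40.32 ≈ 40.

40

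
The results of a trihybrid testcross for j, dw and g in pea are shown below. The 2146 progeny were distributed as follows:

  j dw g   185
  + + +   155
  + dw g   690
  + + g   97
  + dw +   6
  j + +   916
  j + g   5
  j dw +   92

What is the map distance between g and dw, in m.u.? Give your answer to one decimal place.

9.3 m.u.

The two most frequent reciprocal classes, + dw g and j + +, are the parental types, so the F1 was + dw g / j + +.
The two rarest classes, + dw + and j + g, are the double crossovers. Comparing them with the parentals, only the g allele has switched, so g is the middle locus and the order is j – g – dw.
Crossovers in the g–dw interval produce the single-crossover classes + + g and j dw + (97 + 92 = 189) plus the double crossovers (11).
RF(g–dw) = (189 + 11) / 2146 = 200/2146 = 0.0932 → 9.3 m.u.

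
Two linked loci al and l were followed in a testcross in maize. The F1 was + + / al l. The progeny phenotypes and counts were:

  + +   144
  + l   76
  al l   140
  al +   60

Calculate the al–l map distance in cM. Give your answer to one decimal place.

The recombinant classes are + l and al +: 76 + 60 = 136.
Recombination frequency = 136/420 = 0.3238 ≈ 32.4%, i.e. 32.4 cM.

32.4 cM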